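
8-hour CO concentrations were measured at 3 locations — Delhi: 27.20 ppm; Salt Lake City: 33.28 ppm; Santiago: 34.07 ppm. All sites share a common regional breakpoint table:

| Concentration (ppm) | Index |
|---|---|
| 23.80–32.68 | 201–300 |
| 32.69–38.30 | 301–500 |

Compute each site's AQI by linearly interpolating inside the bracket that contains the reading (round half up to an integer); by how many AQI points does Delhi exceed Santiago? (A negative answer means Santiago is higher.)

Delhi: 27.20 lies in 23.80–32.68, so I_lo=201, I_hi=300, C_lo=23.80, C_hi=32.68.
(300−201)/(32.68−23.80) × (27.20−23.80) + 201 = 99/8.88 × 3.40 + 201 ≈ 238.91 → 239.
Salt Lake City: row 32.69–38.30 (AQI 301–500). (500−301)·(33.28−32.69)/(38.30−32.69) + 301 = 199·0.59/5.61 + 301 ≈ 321.93 → 322.
Santiago: 34.07 lies in 32.69–38.30, so I_lo=301, I_hi=500, C_lo=32.69, C_hi=38.30.
(500−301)/(38.30−32.69) × (34.07−32.69) + 301 = 199/5.61 × 1.38 + 301 ≈ 349.95 → 350.
AQIs: Delhi=239, Salt Lake City=322, Santiago=350. Delhi (239) − Santiago (350) = -111.

-111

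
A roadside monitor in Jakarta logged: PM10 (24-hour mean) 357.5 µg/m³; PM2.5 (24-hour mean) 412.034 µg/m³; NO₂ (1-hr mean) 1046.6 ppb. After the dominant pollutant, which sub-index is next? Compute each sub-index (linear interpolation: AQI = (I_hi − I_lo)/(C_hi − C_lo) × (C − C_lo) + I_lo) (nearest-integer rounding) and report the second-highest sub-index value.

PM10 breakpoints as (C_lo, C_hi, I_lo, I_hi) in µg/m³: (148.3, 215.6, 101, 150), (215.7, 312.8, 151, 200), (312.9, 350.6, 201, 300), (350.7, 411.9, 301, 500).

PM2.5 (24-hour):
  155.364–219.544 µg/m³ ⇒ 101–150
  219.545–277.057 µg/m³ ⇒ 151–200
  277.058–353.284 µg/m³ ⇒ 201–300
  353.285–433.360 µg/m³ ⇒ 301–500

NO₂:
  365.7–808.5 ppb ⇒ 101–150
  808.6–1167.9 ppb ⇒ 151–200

PM10: 357.5 ∈ [350.7, 411.9] ↔ index [301, 500].
301 + (357.5−350.7)·(500−301)/(411.9−350.7) = 301 + 6.8·199/61.2 ≈ 323.11, so AQI = 323.
PM2.5: 412.034 lies in 353.285–433.360, so I_lo=301, I_hi=500, C_lo=353.285, C_hi=433.360.
(500−301)/(433.360−353.285) × (412.034−353.285) + 301 = 199/80.075 × 58.749 + 301 ≈ 447.00 → 447.
NO₂: 1046.6 lies in 808.6–1167.9, so I_lo=151, I_hi=200, C_lo=808.6, C_hi=1167.9.
(200−151)/(1167.9−808.6) × (1046.6−808.6) + 151 = 49/359.3 × 238.0 + 151 ≈ 183.46 → 183.
Sub-indices: PM10→323, PM2.5→447, NO₂→183. Ranked high→low: 447, 323, 183. Second-highest sub-index = 323.

323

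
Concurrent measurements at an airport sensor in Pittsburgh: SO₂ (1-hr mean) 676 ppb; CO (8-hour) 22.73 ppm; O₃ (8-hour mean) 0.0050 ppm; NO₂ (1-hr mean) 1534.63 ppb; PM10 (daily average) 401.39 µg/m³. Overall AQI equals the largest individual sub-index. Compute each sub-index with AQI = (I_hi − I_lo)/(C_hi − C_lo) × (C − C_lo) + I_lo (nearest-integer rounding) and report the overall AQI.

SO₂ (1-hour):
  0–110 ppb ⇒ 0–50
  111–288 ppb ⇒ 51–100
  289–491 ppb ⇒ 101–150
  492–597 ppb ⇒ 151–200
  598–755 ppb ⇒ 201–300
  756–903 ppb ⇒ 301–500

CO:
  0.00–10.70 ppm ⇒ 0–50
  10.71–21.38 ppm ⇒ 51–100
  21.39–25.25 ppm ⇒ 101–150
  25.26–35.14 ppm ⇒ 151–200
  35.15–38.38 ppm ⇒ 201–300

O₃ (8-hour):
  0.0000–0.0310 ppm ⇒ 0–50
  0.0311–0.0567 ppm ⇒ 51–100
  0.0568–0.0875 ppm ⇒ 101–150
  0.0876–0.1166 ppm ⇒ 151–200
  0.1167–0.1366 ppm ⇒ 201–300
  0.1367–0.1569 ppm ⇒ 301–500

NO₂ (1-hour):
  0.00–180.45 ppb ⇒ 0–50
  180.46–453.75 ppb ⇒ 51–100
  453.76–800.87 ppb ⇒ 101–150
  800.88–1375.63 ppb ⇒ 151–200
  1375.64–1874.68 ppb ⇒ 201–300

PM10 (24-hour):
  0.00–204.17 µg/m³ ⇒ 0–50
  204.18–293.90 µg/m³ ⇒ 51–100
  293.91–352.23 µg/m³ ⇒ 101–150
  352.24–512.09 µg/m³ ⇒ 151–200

250

SO₂: row 598–755 (AQI 201–300). (300−201)·(676−598)/(755−598) + 201 = 99·78/157 + 201 ≈ 250.18 → 250.
CO 22.73: bracket 21.39–25.25 → index 101–150; slope 49/3.86, offset 1.34.
AQI = 101 + 49/3.86·1.34 ≈ 118.01 ⇒ 118.
O₃ 0.0050: bracket 0.0000–0.0310 → index 0–50; slope 50/0.0310, offset 0.0050.
AQI = 0 + 50/0.0310·0.0050 ≈ 8.06 ⇒ 8.
NO₂: 1534.63 ∈ [1375.64, 1874.68] ↔ index [201, 300].
201 + (1534.63−1375.64)·(300−201)/(1874.68−1375.64) = 201 + 158.99·99/499.04 ≈ 232.54, so AQI = 233.
PM10 401.39: bracket 352.24–512.09 → index 151–200; slope 49/159.85, offset 49.15.
AQI = 151 + 49/159.85·49.15 ≈ 166.07 ⇒ 166.
Sub-indices: SO₂→250, CO→118, O₃→8, NO₂→233, PM10→166. Overall AQI = max = 250; dominant pollutant is SO₂.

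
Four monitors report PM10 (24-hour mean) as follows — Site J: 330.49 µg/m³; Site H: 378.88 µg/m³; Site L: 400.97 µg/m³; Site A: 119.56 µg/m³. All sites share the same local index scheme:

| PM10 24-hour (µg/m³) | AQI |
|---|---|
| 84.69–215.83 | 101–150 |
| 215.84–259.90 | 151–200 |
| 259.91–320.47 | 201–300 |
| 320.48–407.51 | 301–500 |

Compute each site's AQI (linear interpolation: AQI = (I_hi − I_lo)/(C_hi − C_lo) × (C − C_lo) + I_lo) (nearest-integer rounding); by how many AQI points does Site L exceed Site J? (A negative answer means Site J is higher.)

Site J: 330.49 ∈ [320.48, 407.51] ↔ index [301, 500].
301 + (330.49−320.48)·(500−301)/(407.51−320.48) = 301 + 10.01·199/87.03 ≈ 323.89, so AQI = 324.
Site H: row 320.48–407.51 (AQI 301–500). (500−301)·(378.88−320.48)/(407.51−320.48) + 301 = 199·58.40/87.03 + 301 ≈ 434.54 → 435.
Site L: 400.97 ∈ [320.48, 407.51] ↔ index [301, 500].
301 + (400.97−320.48)·(500−301)/(407.51−320.48) = 301 + 80.49·199/87.03 ≈ 485.05, so AQI = 485.
Site A: 119.56 ∈ [84.69, 215.83] ↔ index [101, 150].
101 + (119.56−84.69)·(150−101)/(215.83−84.69) = 101 + 34.87·49/131.14 ≈ 114.03, so AQI = 114.
AQIs: Site J=324, Site H=435, Site L=485, Site A=114. Site L (485) − Site J (324) = 161.

161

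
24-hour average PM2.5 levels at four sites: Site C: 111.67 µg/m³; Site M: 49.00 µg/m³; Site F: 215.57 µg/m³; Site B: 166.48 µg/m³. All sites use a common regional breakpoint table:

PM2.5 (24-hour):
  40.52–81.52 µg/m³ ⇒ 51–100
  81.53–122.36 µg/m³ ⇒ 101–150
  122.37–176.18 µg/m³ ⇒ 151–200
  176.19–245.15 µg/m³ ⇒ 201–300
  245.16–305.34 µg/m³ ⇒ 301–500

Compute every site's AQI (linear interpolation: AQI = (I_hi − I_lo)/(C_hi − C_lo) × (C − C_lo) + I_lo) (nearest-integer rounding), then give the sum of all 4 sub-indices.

647

Site C: 111.67 lies in 81.53–122.36, so I_lo=101, I_hi=150, C_lo=81.53, C_hi=122.36.
(150−101)/(122.36−81.53) × (111.67−81.53) + 101 = 49/40.83 × 30.14 + 101 ≈ 137.17 → 137.
Site M: 49.00 ∈ [40.52, 81.52] ↔ index [51, 100].
51 + (49.00−40.52)·(100−51)/(81.52−40.52) = 51 + 8.48·49/41.00 ≈ 61.13, so AQI = 61.
Site F: row 176.19–245.15 (AQI 201–300). (300−201)·(215.57−176.19)/(245.15−176.19) + 201 = 99·39.38/68.96 + 201 ≈ 257.53 → 258.
Site B 166.48: bracket 122.37–176.18 → index 151–200; slope 49/53.81, offset 44.11.
AQI = 151 + 49/53.81·44.11 ≈ 191.17 ⇒ 191.
AQIs: Site C=137, Site M=61, Site F=258, Site B=191. Sum = 137 + 61 + 258 + 191 = 647.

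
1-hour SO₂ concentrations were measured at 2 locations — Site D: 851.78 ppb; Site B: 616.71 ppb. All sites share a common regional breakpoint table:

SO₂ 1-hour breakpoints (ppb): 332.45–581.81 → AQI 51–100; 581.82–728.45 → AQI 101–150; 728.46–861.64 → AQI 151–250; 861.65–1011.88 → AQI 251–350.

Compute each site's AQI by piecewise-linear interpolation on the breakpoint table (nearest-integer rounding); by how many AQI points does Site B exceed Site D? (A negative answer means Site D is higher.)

-130

Site D: row 728.46–861.64 (AQI 151–250). (250−151)·(851.78−728.46)/(861.64−728.46) + 151 = 99·123.32/133.18 + 151 ≈ 242.67 → 243.
Site B 616.71: bracket 581.82–728.45 → index 101–150; slope 49/146.63, offset 34.89.
AQI = 101 + 49/146.63·34.89 ≈ 112.66 ⇒ 113.
AQIs: Site D=243, Site B=113. Site B (113) − Site D (243) = -130.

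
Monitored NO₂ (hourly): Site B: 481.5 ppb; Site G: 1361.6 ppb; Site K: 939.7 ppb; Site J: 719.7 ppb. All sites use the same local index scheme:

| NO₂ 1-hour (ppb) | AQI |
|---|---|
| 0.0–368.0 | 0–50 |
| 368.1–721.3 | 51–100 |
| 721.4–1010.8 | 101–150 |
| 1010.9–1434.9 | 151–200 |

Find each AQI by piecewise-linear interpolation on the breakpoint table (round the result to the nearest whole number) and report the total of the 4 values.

Site B: 481.5 lies in 368.1–721.3, so I_lo=51, I_hi=100, C_lo=368.1, C_hi=721.3.
(100−51)/(721.3−368.1) × (481.5−368.1) + 51 = 49/353.2 × 113.4 + 51 ≈ 66.73 → 67.
Site G 1361.6: bracket 1010.9–1434.9 → index 151–200; slope 49/424.0, offset 350.7.
AQI = 151 + 49/424.0·350.7 ≈ 191.53 ⇒ 192.
Site K 939.7: bracket 721.4–1010.8 → index 101–150; slope 49/289.4, offset 218.3.
AQI = 101 + 49/289.4·218.3 ≈ 137.96 ⇒ 138.
Site J: row 368.1–721.3 (AQI 51–100). (100−51)·(719.7−368.1)/(721.3−368.1) + 51 = 49·351.6/353.2 + 51 ≈ 99.78 → 100.
AQIs: Site B=67, Site G=192, Site K=138, Site J=100. Sum = 67 + 192 + 138 + 100 = 497.

497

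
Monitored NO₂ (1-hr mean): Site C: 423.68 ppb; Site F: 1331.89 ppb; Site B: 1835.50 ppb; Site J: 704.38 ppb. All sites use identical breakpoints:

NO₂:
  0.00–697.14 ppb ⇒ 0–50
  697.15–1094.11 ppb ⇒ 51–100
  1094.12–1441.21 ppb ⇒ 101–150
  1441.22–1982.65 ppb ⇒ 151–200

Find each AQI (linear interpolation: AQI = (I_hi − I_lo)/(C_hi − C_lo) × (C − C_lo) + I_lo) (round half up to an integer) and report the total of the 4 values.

Site C: row 0.00–697.14 (AQI 0–50). (50−0)·(423.68−0.00)/(697.14−0.00) + 0 = 50·423.68/697.14 + 0 ≈ 30.39 → 30.
Site F: 1331.89 ∈ [1094.12, 1441.21] ↔ index [101, 150].
101 + (1331.89−1094.12)·(150−101)/(1441.21−1094.12) = 101 + 237.77·49/347.09 ≈ 134.57, so AQI = 135.
Site B: 1835.50 ∈ [1441.22, 1982.65] ↔ index [151, 200].
151 + (1835.50−1441.22)·(200−151)/(1982.65−1441.22) = 151 + 394.28·49/541.43 ≈ 186.68, so AQI = 187.
Site J: 704.38 lies in 697.15–1094.11, so I_lo=51, I_hi=100, C_lo=697.15, C_hi=1094.11.
(100−51)/(1094.11−697.15) × (704.38−697.15) + 51 = 49/396.96 × 7.23 + 51 ≈ 51.89 → 52.
AQIs: Site C=30, Site F=135, Site B=187, Site J=52. Sum = 30 + 135 + 187 + 52 = 404.

404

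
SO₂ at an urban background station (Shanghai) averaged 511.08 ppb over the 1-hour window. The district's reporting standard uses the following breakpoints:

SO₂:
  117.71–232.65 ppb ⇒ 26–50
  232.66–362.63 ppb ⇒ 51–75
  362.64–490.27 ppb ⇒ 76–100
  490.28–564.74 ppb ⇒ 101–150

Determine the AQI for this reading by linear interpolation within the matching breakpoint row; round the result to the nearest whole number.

SO₂: row 490.28–564.74 (AQI 101–150). (150−101)·(511.08−490.28)/(564.74−490.28) + 101 = 49·20.80/74.46 + 101 ≈ 114.69 → 115.

115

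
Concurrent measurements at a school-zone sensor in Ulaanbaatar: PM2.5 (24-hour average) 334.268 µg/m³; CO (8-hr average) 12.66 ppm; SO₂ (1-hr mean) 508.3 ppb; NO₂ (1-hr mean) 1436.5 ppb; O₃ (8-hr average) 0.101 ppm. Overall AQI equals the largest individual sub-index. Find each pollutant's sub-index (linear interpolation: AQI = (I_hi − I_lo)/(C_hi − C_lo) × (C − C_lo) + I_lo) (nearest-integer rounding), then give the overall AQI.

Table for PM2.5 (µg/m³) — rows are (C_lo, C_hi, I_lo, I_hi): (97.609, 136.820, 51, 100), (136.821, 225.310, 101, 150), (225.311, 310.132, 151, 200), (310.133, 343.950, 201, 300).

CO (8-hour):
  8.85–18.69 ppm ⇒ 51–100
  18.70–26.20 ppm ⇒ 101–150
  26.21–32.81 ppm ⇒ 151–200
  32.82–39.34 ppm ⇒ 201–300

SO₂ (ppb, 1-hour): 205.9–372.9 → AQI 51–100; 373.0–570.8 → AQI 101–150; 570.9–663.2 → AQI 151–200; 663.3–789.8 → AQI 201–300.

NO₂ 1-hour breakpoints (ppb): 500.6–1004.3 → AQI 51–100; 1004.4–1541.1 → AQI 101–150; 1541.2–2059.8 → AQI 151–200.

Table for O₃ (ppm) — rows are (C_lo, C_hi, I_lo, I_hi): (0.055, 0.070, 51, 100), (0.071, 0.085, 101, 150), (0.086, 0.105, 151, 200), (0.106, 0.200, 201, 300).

PM2.5 334.268: bracket 310.133–343.950 → index 201–300; slope 99/33.817, offset 24.135.
AQI = 201 + 99/33.817·24.135 ≈ 271.66 ⇒ 272.
CO 12.66: bracket 8.85–18.69 → index 51–100; slope 49/9.84, offset 3.81.
AQI = 51 + 49/9.84·3.81 ≈ 69.97 ⇒ 70.
SO₂: 508.3 lies in 373.0–570.8, so I_lo=101, I_hi=150, C_lo=373.0, C_hi=570.8.
(150−101)/(570.8−373.0) × (508.3−373.0) + 101 = 49/197.8 × 135.3 + 101 ≈ 134.52 → 135.
NO₂: 1436.5 lies in 1004.4–1541.1, so I_lo=101, I_hi=150, C_lo=1004.4, C_hi=1541.1.
(150−101)/(1541.1−1004.4) × (1436.5−1004.4) + 101 = 49/536.7 × 432.1 + 101 ≈ 140.45 → 140.
O₃: 0.101 lies in 0.086–0.105, so I_lo=151, I_hi=200, C_lo=0.086, C_hi=0.105.
(200−151)/(0.105−0.086) × (0.101−0.086) + 151 = 49/0.019 × 0.015 + 151 ≈ 189.68 → 190.
Sub-indices: PM2.5→272, CO→70, SO₂→135, NO₂→140, O₃→190. Overall AQI = max = 272; dominant pollutant is PM2.5.
AQI 272: Very Unhealthy.

272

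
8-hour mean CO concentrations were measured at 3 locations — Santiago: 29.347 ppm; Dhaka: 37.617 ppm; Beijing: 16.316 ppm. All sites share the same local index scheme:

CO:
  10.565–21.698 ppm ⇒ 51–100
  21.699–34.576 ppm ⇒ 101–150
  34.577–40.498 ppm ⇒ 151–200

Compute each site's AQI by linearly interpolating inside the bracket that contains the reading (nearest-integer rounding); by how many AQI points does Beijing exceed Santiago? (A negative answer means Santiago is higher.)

-54

Santiago: 29.347 ∈ [21.699, 34.576] ↔ index [101, 150].
101 + (29.347−21.699)·(150−101)/(34.576−21.699) = 101 + 7.648·49/12.877 ≈ 130.10, so AQI = 130.
Dhaka: 37.617 lies in 34.577–40.498, so I_lo=151, I_hi=200, C_lo=34.577, C_hi=40.498.
(200−151)/(40.498−34.577) × (37.617−34.577) + 151 = 49/5.921 × 3.040 + 151 ≈ 176.16 → 176.
Beijing 16.316: bracket 10.565–21.698 → index 51–100; slope 49/11.133, offset 5.751.
AQI = 51 + 49/11.133·5.751 ≈ 76.31 ⇒ 76.
AQIs: Santiago=130, Dhaka=176, Beijing=76. Beijing (76) − Santiago (130) = -54.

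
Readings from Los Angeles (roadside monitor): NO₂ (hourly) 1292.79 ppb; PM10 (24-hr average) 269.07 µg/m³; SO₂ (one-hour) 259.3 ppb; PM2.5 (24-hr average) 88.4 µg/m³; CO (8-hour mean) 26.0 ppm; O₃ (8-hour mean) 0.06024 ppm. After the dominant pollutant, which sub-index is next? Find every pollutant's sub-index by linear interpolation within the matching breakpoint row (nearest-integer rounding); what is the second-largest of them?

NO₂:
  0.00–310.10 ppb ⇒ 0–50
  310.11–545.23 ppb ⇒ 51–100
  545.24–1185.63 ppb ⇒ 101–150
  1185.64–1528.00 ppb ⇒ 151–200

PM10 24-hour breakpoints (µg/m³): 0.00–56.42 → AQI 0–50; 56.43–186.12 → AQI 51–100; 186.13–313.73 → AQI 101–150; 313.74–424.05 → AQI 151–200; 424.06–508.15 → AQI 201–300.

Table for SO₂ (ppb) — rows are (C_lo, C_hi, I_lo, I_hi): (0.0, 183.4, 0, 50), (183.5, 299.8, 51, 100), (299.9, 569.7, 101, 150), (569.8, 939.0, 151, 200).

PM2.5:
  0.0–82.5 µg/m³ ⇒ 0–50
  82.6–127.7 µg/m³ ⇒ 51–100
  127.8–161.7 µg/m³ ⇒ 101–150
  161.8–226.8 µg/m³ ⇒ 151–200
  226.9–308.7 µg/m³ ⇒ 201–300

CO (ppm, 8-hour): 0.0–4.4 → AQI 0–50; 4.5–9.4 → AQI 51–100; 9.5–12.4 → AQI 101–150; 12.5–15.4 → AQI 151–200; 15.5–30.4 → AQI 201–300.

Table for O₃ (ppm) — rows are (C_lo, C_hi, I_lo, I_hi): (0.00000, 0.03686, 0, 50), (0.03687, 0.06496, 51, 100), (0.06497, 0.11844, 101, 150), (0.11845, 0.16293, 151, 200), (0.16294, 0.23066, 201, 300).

166

NO₂ 1292.79: bracket 1185.64–1528.00 → index 151–200; slope 49/342.36, offset 107.15.
AQI = 151 + 49/342.36·107.15 ≈ 166.34 ⇒ 166.
PM10: 269.07 lies in 186.13–313.73, so I_lo=101, I_hi=150, C_lo=186.13, C_hi=313.73.
(150−101)/(313.73−186.13) × (269.07−186.13) + 101 = 49/127.60 × 82.94 + 101 ≈ 132.85 → 133.
SO₂: row 183.5–299.8 (AQI 51–100). (100−51)·(259.3−183.5)/(299.8−183.5) + 51 = 49·75.8/116.3 + 51 ≈ 82.94 → 83.
PM2.5 88.4: bracket 82.6–127.7 → index 51–100; slope 49/45.1, offset 5.8.
AQI = 51 + 49/45.1·5.8 ≈ 57.30 ⇒ 57.
CO: 26.0 ∈ [15.5, 30.4] ↔ index [201, 300].
201 + (26.0−15.5)·(300−201)/(30.4−15.5) = 201 + 10.5·99/14.9 ≈ 270.77, so AQI = 271.
O₃: 0.06024 lies in 0.03687–0.06496, so I_lo=51, I_hi=100, C_lo=0.03687, C_hi=0.06496.
(100−51)/(0.06496−0.03687) × (0.06024−0.03687) + 51 = 49/0.02809 × 0.02337 + 51 ≈ 91.77 → 92.
Sub-indices: NO₂→166, PM10→133, SO₂→83, PM2.5→57, CO→271, O₃→92. Ranked high→low: 271, 166, 133, 92, 83, 57. Second-highest sub-index = 166.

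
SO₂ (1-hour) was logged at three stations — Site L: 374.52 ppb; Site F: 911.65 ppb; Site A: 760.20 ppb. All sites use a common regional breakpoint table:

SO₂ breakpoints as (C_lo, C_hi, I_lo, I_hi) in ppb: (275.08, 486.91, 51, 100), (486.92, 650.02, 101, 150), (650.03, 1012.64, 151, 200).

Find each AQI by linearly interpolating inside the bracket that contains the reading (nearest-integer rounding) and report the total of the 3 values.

426

Site L: row 275.08–486.91 (AQI 51–100). (100−51)·(374.52−275.08)/(486.91−275.08) + 51 = 49·99.44/211.83 + 51 ≈ 74.00 → 74.
Site F 911.65: bracket 650.03–1012.64 → index 151–200; slope 49/362.61, offset 261.62.
AQI = 151 + 49/362.61·261.62 ≈ 186.35 ⇒ 186.
Site A: 760.20 lies in 650.03–1012.64, so I_lo=151, I_hi=200, C_lo=650.03, C_hi=1012.64.
(200−151)/(1012.64−650.03) × (760.20−650.03) + 151 = 49/362.61 × 110.17 + 151 ≈ 165.89 → 166.
AQIs: Site L=74, Site F=186, Site A=166. Sum = 74 + 186 + 166 = 426.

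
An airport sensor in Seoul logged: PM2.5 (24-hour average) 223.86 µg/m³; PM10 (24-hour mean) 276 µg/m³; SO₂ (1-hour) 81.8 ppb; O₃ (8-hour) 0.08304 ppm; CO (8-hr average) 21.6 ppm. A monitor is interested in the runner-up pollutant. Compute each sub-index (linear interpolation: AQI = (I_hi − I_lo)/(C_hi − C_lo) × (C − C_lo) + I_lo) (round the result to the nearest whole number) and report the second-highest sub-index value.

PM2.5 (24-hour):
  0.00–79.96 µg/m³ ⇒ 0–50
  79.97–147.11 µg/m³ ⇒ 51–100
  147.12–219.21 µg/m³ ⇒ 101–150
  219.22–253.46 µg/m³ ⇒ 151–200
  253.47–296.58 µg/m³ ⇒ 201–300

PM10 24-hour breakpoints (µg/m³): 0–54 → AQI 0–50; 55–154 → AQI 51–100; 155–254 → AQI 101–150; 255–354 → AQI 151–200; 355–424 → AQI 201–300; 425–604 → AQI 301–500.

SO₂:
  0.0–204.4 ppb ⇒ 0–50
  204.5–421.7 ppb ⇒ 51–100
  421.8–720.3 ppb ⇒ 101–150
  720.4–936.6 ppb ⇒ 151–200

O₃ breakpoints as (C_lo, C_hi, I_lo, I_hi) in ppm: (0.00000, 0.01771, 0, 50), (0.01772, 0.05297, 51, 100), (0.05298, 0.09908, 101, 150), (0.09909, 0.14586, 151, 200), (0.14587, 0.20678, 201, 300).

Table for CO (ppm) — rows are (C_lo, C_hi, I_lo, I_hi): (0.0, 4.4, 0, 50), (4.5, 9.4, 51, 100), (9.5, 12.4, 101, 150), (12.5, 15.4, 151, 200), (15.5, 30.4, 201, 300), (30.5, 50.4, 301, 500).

161

PM2.5 223.86: bracket 219.22–253.46 → index 151–200; slope 49/34.24, offset 4.64.
AQI = 151 + 49/34.24·4.64 ≈ 157.64 ⇒ 158.
PM10 276: bracket 255–354 → index 151–200; slope 49/99, offset 21.
AQI = 151 + 49/99·21 ≈ 161.39 ⇒ 161.
SO₂ 81.8: bracket 0.0–204.4 → index 0–50; slope 50/204.4, offset 81.8.
AQI = 0 + 50/204.4·81.8 ≈ 20.01 ⇒ 20.
O₃ 0.08304: bracket 0.05298–0.09908 → index 101–150; slope 49/0.04610, offset 0.03006.
AQI = 101 + 49/0.04610·0.03006 ≈ 132.95 ⇒ 133.
CO: row 15.5–30.4 (AQI 201–300). (300−201)·(21.6−15.5)/(30.4−15.5) + 201 = 99·6.1/14.9 + 201 ≈ 241.53 → 242.
Sub-indices: PM2.5→158, PM10→161, SO₂→20, O₃→133, CO→242. Ranked high→low: 242, 161, 158, 133, 20. Second-highest sub-index = 161.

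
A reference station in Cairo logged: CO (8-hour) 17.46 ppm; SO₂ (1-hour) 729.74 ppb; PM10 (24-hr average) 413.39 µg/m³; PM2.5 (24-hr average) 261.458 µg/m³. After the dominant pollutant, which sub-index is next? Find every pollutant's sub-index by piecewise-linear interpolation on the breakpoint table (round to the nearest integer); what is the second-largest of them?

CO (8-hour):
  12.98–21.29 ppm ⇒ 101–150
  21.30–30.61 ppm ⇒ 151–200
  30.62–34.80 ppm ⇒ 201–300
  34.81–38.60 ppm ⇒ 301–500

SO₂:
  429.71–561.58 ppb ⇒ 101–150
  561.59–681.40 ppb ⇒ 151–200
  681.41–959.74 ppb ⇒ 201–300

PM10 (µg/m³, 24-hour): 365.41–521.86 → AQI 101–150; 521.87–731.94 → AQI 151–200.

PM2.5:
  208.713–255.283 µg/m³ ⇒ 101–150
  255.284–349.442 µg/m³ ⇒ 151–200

CO: row 12.98–21.29 (AQI 101–150). (150−101)·(17.46−12.98)/(21.29−12.98) + 101 = 49·4.48/8.31 + 101 ≈ 127.42 → 127.
SO₂: 729.74 lies in 681.41–959.74, so I_lo=201, I_hi=300, C_lo=681.41, C_hi=959.74.
(300−201)/(959.74−681.41) × (729.74−681.41) + 201 = 99/278.33 × 48.33 + 201 ≈ 218.19 → 218.
PM10: row 365.41–521.86 (AQI 101–150). (150−101)·(413.39−365.41)/(521.86−365.41) + 101 = 49·47.98/156.45 + 101 ≈ 116.03 → 116.
PM2.5: 261.458 ∈ [255.284, 349.442] ↔ index [151, 200].
151 + (261.458−255.284)·(200−151)/(349.442−255.284) = 151 + 6.174·49/94.158 ≈ 154.21, so AQI = 154.
Sub-indices: CO→127, SO₂→218, PM10→116, PM2.5→154. Ranked high→low: 218, 154, 127, 116. Second-highest sub-index = 154.

154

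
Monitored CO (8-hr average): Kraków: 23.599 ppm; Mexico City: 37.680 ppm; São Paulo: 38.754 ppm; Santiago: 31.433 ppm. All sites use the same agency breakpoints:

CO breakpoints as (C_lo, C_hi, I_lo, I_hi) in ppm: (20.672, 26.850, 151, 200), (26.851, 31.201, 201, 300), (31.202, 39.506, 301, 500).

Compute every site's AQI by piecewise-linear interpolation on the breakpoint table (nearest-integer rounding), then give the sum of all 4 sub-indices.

Kraków 23.599: bracket 20.672–26.850 → index 151–200; slope 49/6.178, offset 2.927.
AQI = 151 + 49/6.178·2.927 ≈ 174.22 ⇒ 174.
Mexico City: row 31.202–39.506 (AQI 301–500). (500−301)·(37.680−31.202)/(39.506−31.202) + 301 = 199·6.478/8.304 + 301 ≈ 456.24 → 456.
São Paulo: 38.754 lies in 31.202–39.506, so I_lo=301, I_hi=500, C_lo=31.202, C_hi=39.506.
(500−301)/(39.506−31.202) × (38.754−31.202) + 301 = 199/8.304 × 7.552 + 301 ≈ 481.98 → 482.
Santiago: 31.433 ∈ [31.202, 39.506] ↔ index [301, 500].
301 + (31.433−31.202)·(500−301)/(39.506−31.202) = 301 + 0.231·199/8.304 ≈ 306.54, so AQI = 307.
AQIs: Kraków=174, Mexico City=456, São Paulo=482, Santiago=307. Sum = 174 + 456 + 482 + 307 = 1419.

1419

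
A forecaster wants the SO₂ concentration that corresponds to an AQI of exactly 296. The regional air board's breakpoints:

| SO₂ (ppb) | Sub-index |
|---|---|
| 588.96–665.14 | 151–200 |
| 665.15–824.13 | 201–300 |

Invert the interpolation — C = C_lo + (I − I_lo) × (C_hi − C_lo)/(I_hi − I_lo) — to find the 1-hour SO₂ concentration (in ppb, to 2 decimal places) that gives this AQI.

817.71

AQI 296 lies in the 201–300 band, which corresponds to 665.15–824.13 ppb.
C = 665.15 + (296−201)×(824.13−665.15)/(300−201) = 665.15 + 95×158.98/99 ≈ 817.7066 ppb → 817.71 ppb to 2 dp.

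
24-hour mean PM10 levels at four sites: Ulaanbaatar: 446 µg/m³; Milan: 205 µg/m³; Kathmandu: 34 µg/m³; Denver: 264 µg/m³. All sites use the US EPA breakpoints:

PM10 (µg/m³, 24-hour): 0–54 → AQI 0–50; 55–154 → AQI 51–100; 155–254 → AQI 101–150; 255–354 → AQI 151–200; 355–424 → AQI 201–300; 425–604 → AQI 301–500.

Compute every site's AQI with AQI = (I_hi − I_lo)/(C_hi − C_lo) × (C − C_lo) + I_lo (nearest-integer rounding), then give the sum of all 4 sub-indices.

636

Ulaanbaatar: 446 lies in 425–604, so I_lo=301, I_hi=500, C_lo=425, C_hi=604.
(500−301)/(604−425) × (446−425) + 301 = 199/179 × 21 + 301 ≈ 324.35 → 324.
Milan: 205 ∈ [155, 254] ↔ index [101, 150].
101 + (205−155)·(150−101)/(254−155) = 101 + 50·49/99 ≈ 125.75, so AQI = 126.
Kathmandu: 34 ∈ [0, 54] ↔ index [0, 50].
0 + (34−0)·(50−0)/(54−0) = 0 + 34·50/54 ≈ 31.48, so AQI = 31.
Denver: 264 ∈ [255, 354] ↔ index [151, 200].
151 + (264−255)·(200−151)/(354−255) = 151 + 9·49/99 ≈ 155.45, so AQI = 155.
AQIs: Ulaanbaatar=324, Milan=126, Kathmandu=31, Denver=155. Sum = 324 + 126 + 31 + 155 = 636.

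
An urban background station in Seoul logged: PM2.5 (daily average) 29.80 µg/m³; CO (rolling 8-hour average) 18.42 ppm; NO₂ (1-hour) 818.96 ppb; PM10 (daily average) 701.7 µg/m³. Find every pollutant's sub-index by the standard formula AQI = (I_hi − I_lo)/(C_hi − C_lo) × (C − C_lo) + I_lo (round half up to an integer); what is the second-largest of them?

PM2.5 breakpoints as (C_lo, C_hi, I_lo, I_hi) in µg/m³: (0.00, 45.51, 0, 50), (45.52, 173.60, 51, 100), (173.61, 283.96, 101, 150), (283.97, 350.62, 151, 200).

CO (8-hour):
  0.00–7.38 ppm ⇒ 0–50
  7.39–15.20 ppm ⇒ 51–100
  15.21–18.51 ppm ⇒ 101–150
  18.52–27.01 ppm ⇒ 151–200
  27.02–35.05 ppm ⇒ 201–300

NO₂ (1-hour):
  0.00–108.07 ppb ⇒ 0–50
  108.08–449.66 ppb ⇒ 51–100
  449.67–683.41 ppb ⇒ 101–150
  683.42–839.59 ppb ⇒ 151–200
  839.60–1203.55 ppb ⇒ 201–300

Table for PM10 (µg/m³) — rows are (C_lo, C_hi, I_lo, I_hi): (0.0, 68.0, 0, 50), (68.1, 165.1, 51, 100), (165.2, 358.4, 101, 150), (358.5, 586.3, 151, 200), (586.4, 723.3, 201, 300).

194

PM2.5 29.80: bracket 0.00–45.51 → index 0–50; slope 50/45.51, offset 29.80.
AQI = 0 + 50/45.51·29.80 ≈ 32.74 ⇒ 33.
CO: 18.42 ∈ [15.21, 18.51] ↔ index [101, 150].
101 + (18.42−15.21)·(150−101)/(18.51−15.21) = 101 + 3.21·49/3.30 ≈ 148.66, so AQI = 149.
NO₂: row 683.42–839.59 (AQI 151–200). (200−151)·(818.96−683.42)/(839.59−683.42) + 151 = 49·135.54/156.17 + 151 ≈ 193.53 → 194.
PM10: 701.7 ∈ [586.4, 723.3] ↔ index [201, 300].
201 + (701.7−586.4)·(300−201)/(723.3−586.4) = 201 + 115.3·99/136.9 ≈ 284.38, so AQI = 284.
Sub-indices: PM2.5→33, CO→149, NO₂→194, PM10→284. Ranked high→low: 284, 194, 149, 33. Second-highest sub-index = 194.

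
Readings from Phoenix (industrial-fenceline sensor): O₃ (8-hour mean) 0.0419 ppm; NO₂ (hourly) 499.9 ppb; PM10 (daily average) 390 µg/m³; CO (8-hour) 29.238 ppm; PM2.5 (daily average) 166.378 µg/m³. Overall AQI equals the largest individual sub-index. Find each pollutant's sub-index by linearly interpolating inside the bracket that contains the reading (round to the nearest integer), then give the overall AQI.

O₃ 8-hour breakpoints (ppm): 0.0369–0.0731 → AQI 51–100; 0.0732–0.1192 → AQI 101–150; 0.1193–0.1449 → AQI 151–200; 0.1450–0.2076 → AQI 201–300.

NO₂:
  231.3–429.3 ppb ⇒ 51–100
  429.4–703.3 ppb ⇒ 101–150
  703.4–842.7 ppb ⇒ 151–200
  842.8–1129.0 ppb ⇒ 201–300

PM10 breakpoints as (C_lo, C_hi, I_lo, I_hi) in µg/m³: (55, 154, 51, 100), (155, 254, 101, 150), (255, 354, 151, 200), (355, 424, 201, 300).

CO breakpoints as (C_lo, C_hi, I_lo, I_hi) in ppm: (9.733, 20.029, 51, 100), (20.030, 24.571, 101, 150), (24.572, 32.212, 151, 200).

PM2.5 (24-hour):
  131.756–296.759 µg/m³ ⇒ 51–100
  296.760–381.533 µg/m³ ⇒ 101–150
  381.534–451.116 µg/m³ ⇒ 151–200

O₃: row 0.0369–0.0731 (AQI 51–100). (100−51)·(0.0419−0.0369)/(0.0731−0.0369) + 51 = 49·0.0050/0.0362 + 51 ≈ 57.77 → 58.
NO₂: 499.9 lies in 429.4–703.3, so I_lo=101, I_hi=150, C_lo=429.4, C_hi=703.3.
(150−101)/(703.3−429.4) × (499.9−429.4) + 101 = 49/273.9 × 70.5 + 101 ≈ 113.61 → 114.
PM10: 390 lies in 355–424, so I_lo=201, I_hi=300, C_lo=355, C_hi=424.
(300−201)/(424−355) × (390−355) + 201 = 99/69 × 35 + 201 ≈ 251.22 → 251.
CO: row 24.572–32.212 (AQI 151–200). (200−151)·(29.238−24.572)/(32.212−24.572) + 151 = 49·4.666/7.640 + 151 ≈ 180.93 → 181.
PM2.5: 166.378 lies in 131.756–296.759, so I_lo=51, I_hi=100, C_lo=131.756, C_hi=296.759.
(100−51)/(296.759−131.756) × (166.378−131.756) + 51 = 49/165.003 × 34.622 + 51 ≈ 61.28 → 61.
Sub-indices: O₃→58, NO₂→114, PM10→251, CO→181, PM2.5→61. Overall AQI = max = 251; dominant pollutant is PM10.

251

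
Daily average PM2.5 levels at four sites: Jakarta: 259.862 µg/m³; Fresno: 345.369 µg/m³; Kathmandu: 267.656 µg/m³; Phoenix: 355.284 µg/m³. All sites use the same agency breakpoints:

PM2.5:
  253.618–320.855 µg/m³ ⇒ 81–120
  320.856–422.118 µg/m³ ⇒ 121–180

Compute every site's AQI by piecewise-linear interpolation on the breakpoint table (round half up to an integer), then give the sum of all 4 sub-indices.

450

Jakarta: row 253.618–320.855 (AQI 81–120). (120−81)·(259.862−253.618)/(320.855−253.618) + 81 = 39·6.244/67.237 + 81 ≈ 84.62 → 85.
Fresno 345.369: bracket 320.856–422.118 → index 121–180; slope 59/101.262, offset 24.513.
AQI = 121 + 59/101.262·24.513 ≈ 135.28 ⇒ 135.
Kathmandu: 267.656 lies in 253.618–320.855, so I_lo=81, I_hi=120, C_lo=253.618, C_hi=320.855.
(120−81)/(320.855−253.618) × (267.656−253.618) + 81 = 39/67.237 × 14.038 + 81 ≈ 89.14 → 89.
Phoenix: 355.284 lies in 320.856–422.118, so I_lo=121, I_hi=180, C_lo=320.856, C_hi=422.118.
(180−121)/(422.118−320.856) × (355.284−320.856) + 121 = 59/101.262 × 34.428 + 121 ≈ 141.06 → 141.
AQIs: Jakarta=85, Fresno=135, Kathmandu=89, Phoenix=141. Sum = 85 + 135 + 89 + 141 = 450.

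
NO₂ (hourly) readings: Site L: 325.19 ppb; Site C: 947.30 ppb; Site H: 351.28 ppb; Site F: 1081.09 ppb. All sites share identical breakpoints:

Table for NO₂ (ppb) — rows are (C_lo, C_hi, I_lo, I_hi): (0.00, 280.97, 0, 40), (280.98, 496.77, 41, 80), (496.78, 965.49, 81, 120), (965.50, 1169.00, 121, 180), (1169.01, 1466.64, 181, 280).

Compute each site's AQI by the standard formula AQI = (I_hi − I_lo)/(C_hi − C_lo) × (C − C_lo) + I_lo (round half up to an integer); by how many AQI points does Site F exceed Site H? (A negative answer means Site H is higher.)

Site L 325.19: bracket 280.98–496.77 → index 41–80; slope 39/215.79, offset 44.21.
AQI = 41 + 39/215.79·44.21 ≈ 48.99 ⇒ 49.
Site C: row 496.78–965.49 (AQI 81–120). (120−81)·(947.30−496.78)/(965.49−496.78) + 81 = 39·450.52/468.71 + 81 ≈ 118.49 → 118.
Site H: row 280.98–496.77 (AQI 41–80). (80−41)·(351.28−280.98)/(496.77−280.98) + 41 = 39·70.30/215.79 + 41 ≈ 53.71 → 54.
Site F: 1081.09 lies in 965.50–1169.00, so I_lo=121, I_hi=180, C_lo=965.50, C_hi=1169.00.
(180−121)/(1169.00−965.50) × (1081.09−965.50) + 121 = 59/203.50 × 115.59 + 121 ≈ 154.51 → 155.
AQIs: Site L=49, Site C=118, Site H=54, Site F=155. Site F (155) − Site H (54) = 101.

101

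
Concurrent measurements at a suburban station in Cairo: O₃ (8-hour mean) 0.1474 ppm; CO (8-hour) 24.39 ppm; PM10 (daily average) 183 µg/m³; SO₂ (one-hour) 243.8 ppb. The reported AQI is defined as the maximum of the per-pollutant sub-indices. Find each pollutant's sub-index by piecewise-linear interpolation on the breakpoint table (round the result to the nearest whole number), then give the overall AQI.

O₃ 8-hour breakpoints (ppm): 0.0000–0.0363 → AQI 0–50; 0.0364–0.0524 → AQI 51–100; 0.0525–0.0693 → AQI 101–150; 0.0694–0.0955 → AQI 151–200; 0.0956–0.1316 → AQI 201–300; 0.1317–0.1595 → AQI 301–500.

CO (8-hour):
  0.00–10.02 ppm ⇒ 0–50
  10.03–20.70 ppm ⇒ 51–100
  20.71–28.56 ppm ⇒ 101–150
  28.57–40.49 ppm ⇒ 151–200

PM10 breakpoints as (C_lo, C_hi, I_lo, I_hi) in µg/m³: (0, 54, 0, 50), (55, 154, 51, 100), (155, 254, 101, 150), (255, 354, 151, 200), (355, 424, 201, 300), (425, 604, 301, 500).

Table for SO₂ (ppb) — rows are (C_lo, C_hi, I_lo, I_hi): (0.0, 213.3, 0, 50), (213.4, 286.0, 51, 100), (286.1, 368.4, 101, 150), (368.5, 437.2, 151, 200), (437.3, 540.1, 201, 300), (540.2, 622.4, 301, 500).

413

O₃: 0.1474 lies in 0.1317–0.1595, so I_lo=301, I_hi=500, C_lo=0.1317, C_hi=0.1595.
(500−301)/(0.1595−0.1317) × (0.1474−0.1317) + 301 = 199/0.0278 × 0.0157 + 301 ≈ 413.38 → 413.
CO 24.39: bracket 20.71–28.56 → index 101–150; slope 49/7.85, offset 3.68.
AQI = 101 + 49/7.85·3.68 ≈ 123.97 ⇒ 124.
PM10: 183 lies in 155–254, so I_lo=101, I_hi=150, C_lo=155, C_hi=254.
(150−101)/(254−155) × (183−155) + 101 = 49/99 × 28 + 101 ≈ 114.86 → 115.
SO₂: 243.8 ∈ [213.4, 286.0] ↔ index [51, 100].
51 + (243.8−213.4)·(100−51)/(286.0−213.4) = 51 + 30.4·49/72.6 ≈ 71.52, so AQI = 72.
Sub-indices: O₃→413, CO→124, PM10→115, SO₂→72. Overall AQI = max = 413; dominant pollutant is O₃.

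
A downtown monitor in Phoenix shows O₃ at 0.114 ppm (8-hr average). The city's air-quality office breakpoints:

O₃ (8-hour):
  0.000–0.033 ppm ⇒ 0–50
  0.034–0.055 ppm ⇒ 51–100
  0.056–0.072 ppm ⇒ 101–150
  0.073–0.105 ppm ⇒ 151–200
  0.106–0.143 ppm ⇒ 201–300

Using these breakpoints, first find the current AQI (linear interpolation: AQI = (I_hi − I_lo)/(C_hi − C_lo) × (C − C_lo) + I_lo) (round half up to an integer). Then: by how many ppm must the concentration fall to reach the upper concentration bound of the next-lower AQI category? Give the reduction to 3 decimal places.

O₃: row 0.106–0.143 (AQI 201–300). (300−201)·(0.114−0.106)/(0.143−0.106) + 201 = 99·0.008/0.037 + 201 ≈ 222.41 → 222.
Current AQI 222 is in the Very Unhealthy range (201–300). The next-lower category tops out at AQI 200, whose upper concentration bound is 0.105 ppm.
Reduction needed = 0.114 − 0.105 = 0.009 ppm.

0.009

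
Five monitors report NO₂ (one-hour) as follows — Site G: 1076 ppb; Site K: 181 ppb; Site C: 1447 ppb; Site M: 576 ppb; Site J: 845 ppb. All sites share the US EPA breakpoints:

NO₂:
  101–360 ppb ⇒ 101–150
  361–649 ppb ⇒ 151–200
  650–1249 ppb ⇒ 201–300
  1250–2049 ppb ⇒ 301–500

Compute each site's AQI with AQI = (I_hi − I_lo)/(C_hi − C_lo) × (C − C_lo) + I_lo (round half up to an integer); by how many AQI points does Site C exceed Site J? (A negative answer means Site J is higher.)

Site G: 1076 lies in 650–1249, so I_lo=201, I_hi=300, C_lo=650, C_hi=1249.
(300−201)/(1249−650) × (1076−650) + 201 = 99/599 × 426 + 201 ≈ 271.41 → 271.
Site K 181: bracket 101–360 → index 101–150; slope 49/259, offset 80.
AQI = 101 + 49/259·80 ≈ 116.14 ⇒ 116.
Site C: 1447 lies in 1250–2049, so I_lo=301, I_hi=500, C_lo=1250, C_hi=2049.
(500−301)/(2049−1250) × (1447−1250) + 301 = 199/799 × 197 + 301 ≈ 350.07 → 350.
Site M: 576 lies in 361–649, so I_lo=151, I_hi=200, C_lo=361, C_hi=649.
(200−151)/(649−361) × (576−361) + 151 = 49/288 × 215 + 151 ≈ 187.58 → 188.
Site J: 845 lies in 650–1249, so I_lo=201, I_hi=300, C_lo=650, C_hi=1249.
(300−201)/(1249−650) × (845−650) + 201 = 99/599 × 195 + 201 ≈ 233.23 → 233.
AQIs: Site G=271, Site K=116, Site C=350, Site M=188, Site J=233. Site C (350) − Site J (233) = 117.

117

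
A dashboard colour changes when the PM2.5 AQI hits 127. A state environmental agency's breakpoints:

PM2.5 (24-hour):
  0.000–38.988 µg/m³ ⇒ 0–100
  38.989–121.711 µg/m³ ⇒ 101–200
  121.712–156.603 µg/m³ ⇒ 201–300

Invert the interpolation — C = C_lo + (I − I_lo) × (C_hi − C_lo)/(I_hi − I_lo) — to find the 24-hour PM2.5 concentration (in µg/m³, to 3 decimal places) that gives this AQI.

60.714

AQI 127 lies in the 101–200 band, which corresponds to 38.989–121.711 µg/m³.
C = 38.989 + (127−101)×(121.711−38.989)/(200−101) = 38.989 + 26×82.722/99 ≈ 60.71397 µg/m³ → 60.714 µg/m³ to 3 dp.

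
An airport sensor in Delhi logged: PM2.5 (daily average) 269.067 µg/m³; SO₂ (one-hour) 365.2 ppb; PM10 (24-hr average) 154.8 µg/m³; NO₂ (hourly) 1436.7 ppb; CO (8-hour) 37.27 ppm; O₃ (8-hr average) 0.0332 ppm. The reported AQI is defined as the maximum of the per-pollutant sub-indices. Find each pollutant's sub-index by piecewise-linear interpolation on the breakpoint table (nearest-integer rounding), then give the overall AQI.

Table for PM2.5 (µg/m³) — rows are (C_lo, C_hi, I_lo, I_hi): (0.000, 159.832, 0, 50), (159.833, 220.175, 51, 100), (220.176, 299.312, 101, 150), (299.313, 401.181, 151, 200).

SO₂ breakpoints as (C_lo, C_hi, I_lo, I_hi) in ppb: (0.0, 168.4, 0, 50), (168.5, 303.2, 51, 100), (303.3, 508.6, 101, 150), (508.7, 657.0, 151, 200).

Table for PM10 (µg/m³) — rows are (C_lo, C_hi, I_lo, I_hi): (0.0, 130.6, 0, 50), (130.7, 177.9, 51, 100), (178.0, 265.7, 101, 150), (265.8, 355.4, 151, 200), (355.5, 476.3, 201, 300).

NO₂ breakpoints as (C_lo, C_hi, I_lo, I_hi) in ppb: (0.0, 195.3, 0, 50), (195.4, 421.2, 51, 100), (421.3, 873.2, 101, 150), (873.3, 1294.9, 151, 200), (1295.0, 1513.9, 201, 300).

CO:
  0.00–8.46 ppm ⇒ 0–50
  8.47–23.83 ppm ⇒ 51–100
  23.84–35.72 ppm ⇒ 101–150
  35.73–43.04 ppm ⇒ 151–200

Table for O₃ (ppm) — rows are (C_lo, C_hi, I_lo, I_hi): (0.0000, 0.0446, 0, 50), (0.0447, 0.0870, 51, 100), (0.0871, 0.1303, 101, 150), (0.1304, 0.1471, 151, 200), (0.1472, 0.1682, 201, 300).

PM2.5: 269.067 lies in 220.176–299.312, so I_lo=101, I_hi=150, C_lo=220.176, C_hi=299.312.
(150−101)/(299.312−220.176) × (269.067−220.176) + 101 = 49/79.136 × 48.891 + 101 ≈ 131.27 → 131.
SO₂: row 303.3–508.6 (AQI 101–150). (150−101)·(365.2−303.3)/(508.6−303.3) + 101 = 49·61.9/205.3 + 101 ≈ 115.77 → 116.
PM10: 154.8 ∈ [130.7, 177.9] ↔ index [51, 100].
51 + (154.8−130.7)·(100−51)/(177.9−130.7) = 51 + 24.1·49/47.2 ≈ 76.02, so AQI = 76.
NO₂ 1436.7: bracket 1295.0–1513.9 → index 201–300; slope 99/218.9, offset 141.7.
AQI = 201 + 99/218.9·141.7 ≈ 265.09 ⇒ 265.
CO: row 35.73–43.04 (AQI 151–200). (200−151)·(37.27−35.73)/(43.04−35.73) + 151 = 49·1.54/7.31 + 151 ≈ 161.32 → 161.
O₃: 0.0332 lies in 0.0000–0.0446, so I_lo=0, I_hi=50, C_lo=0.0000, C_hi=0.0446.
(50−0)/(0.0446−0.0000) × (0.0332−0.0000) + 0 = 50/0.0446 × 0.0332 + 0 ≈ 37.22 → 37.
Sub-indices: PM2.5→131, SO₂→116, PM10→76, NO₂→265, CO→161, O₃→37. Overall AQI = max = 265; dominant pollutant is NO₂.

265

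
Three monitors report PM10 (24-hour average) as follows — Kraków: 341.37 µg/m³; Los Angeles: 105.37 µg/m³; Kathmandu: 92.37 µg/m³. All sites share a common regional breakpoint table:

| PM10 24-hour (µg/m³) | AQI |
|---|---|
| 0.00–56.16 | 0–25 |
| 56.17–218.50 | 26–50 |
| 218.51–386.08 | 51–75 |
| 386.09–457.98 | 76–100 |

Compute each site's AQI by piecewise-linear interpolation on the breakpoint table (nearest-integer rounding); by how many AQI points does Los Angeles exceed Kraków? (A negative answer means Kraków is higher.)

-36

Kraków: 341.37 ∈ [218.51, 386.08] ↔ index [51, 75].
51 + (341.37−218.51)·(75−51)/(386.08−218.51) = 51 + 122.86·24/167.57 ≈ 68.60, so AQI = 69.
Los Angeles 105.37: bracket 56.17–218.50 → index 26–50; slope 24/162.33, offset 49.20.
AQI = 26 + 24/162.33·49.20 ≈ 33.27 ⇒ 33.
Kathmandu 92.37: bracket 56.17–218.50 → index 26–50; slope 24/162.33, offset 36.20.
AQI = 26 + 24/162.33·36.20 ≈ 31.35 ⇒ 31.
AQIs: Kraków=69, Los Angeles=33, Kathmandu=31. Los Angeles (33) − Kraków (69) = -36.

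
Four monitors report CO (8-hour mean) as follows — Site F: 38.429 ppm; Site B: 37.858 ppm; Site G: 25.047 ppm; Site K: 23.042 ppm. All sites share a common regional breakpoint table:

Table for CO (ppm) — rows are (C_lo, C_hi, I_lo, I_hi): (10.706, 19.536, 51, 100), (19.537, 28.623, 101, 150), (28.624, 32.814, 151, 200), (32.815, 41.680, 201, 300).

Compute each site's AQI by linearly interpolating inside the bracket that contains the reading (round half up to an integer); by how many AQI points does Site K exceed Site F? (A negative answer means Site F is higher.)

Site F 38.429: bracket 32.815–41.680 → index 201–300; slope 99/8.865, offset 5.614.
AQI = 201 + 99/8.865·5.614 ≈ 263.69 ⇒ 264.
Site B: row 32.815–41.680 (AQI 201–300). (300−201)·(37.858−32.815)/(41.680−32.815) + 201 = 99·5.043/8.865 + 201 ≈ 257.32 → 257.
Site G: row 19.537–28.623 (AQI 101–150). (150−101)·(25.047−19.537)/(28.623−19.537) + 101 = 49·5.510/9.086 + 101 ≈ 130.71 → 131.
Site K: 23.042 lies in 19.537–28.623, so I_lo=101, I_hi=150, C_lo=19.537, C_hi=28.623.
(150−101)/(28.623−19.537) × (23.042−19.537) + 101 = 49/9.086 × 3.505 + 101 ≈ 119.90 → 120.
AQIs: Site F=264, Site B=257, Site G=131, Site K=120. Site K (120) − Site F (264) = -144.

-144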